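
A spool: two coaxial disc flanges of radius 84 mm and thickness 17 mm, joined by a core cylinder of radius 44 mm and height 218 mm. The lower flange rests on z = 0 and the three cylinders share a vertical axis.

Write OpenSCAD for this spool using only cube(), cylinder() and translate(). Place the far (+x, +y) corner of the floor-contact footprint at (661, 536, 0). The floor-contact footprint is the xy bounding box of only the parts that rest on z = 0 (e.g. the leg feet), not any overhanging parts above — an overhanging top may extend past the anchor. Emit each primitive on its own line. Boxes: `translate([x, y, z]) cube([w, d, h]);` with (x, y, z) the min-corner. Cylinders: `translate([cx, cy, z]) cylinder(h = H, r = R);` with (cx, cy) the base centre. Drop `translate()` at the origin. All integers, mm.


translate([577, 452, 0]) cylinder(h = 17, r = 84);
translate([577, 452, 17]) cylinder(h = 218, r = 44);
translate([577, 452, 235]) cylinder(h = 17, r = 84);


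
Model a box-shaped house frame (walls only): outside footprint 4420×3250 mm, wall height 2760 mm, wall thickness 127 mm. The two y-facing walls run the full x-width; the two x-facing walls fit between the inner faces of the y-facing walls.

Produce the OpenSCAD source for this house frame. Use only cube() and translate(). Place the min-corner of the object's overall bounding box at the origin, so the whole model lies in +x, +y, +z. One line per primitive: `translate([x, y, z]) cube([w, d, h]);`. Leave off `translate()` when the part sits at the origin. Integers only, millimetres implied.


cube([4420, 127, 2760]);
translate([0, 3123, 0]) cube([4420, 127, 2760]);
translate([0, 127, 0]) cube([127, 2996, 2760]);
translate([4293, 127, 0]) cube([127, 2996, 2760]);


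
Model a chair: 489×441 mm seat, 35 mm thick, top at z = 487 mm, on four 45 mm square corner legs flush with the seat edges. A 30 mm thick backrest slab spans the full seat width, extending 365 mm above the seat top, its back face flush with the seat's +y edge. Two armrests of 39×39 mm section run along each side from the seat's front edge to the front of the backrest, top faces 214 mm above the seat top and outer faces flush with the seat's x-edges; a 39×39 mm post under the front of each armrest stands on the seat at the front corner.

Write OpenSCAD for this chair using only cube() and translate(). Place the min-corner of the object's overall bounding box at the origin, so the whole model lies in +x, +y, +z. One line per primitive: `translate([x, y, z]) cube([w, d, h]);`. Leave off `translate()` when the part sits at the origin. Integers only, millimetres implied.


translate([0, 0, 452]) cube([489, 441, 35]);
cube([45, 45, 452]);
translate([444, 0, 0]) cube([45, 45, 452]);
translate([0, 396, 0]) cube([45, 45, 452]);
translate([444, 396, 0]) cube([45, 45, 452]);
translate([0, 411, 487]) cube([489, 30, 365]);
translate([0, 0, 662]) cube([39, 411, 39]);
translate([450, 0, 662]) cube([39, 411, 39]);
translate([0, 0, 487]) cube([39, 39, 175]);
translate([450, 0, 487]) cube([39, 39, 175]);


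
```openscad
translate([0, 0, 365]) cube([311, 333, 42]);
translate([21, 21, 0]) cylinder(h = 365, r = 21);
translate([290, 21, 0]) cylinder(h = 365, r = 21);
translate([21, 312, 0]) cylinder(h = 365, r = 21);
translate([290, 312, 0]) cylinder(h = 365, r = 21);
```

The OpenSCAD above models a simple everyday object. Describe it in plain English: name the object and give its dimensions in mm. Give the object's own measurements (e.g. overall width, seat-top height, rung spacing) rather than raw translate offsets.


A simple wooden stool: a rectangular seat 311 mm (x) by 333 mm (y), 42 mm thick, top face at z = 407 mm, on four round legs, each 42 mm in diameter. The legs rest on z = 0, each leg's axis is inset half a diameter from the nearest pair of seat edges (so the leg's bounding box is flush with the corner).


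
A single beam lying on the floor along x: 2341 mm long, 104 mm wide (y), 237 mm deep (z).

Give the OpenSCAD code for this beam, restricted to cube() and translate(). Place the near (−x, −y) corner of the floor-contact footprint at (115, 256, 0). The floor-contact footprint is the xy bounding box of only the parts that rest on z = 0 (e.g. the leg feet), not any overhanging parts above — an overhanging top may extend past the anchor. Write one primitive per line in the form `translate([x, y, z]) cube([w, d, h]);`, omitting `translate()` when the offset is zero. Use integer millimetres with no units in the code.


translate([115, 256, 0]) cube([2341, 104, 237]);


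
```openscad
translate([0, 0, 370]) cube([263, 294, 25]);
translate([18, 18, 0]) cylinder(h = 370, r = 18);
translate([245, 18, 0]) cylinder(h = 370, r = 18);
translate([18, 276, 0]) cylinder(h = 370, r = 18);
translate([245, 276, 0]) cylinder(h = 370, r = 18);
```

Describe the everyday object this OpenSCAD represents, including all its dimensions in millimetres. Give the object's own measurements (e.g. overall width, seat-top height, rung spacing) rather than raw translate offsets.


A simple wooden stool: a rectangular seat 263 mm (x) by 294 mm (y), 25 mm thick, top face at z = 395 mm, on four round legs, each 36 mm in diameter. The legs rest on z = 0, each leg's axis is inset half a diameter from the nearest pair of seat edges (so the leg's bounding box is flush with the corner).


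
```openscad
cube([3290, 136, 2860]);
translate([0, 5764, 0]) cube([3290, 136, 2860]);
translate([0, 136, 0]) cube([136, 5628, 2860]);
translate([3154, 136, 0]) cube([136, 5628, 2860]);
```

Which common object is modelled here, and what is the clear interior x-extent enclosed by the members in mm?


A house (or room) frame. The interior width is 3018 mm.

Four 2860 mm walls enclosing a rectangle with no floor or roof — a room or house frame. Outside width is 3290 mm and wall thickness is 136 mm, so the interior width is 3290 − 2 × 136 = 3018 mm.


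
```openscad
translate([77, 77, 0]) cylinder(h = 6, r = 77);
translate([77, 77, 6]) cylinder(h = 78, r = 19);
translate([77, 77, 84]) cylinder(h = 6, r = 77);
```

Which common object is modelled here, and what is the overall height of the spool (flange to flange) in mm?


A spool. The overall height is 90 mm.

Three coaxial cylinders, large–small–large — a spool. Two 6 mm flanges and a 78 mm core give 6 + 78 + 6 = 90 mm.


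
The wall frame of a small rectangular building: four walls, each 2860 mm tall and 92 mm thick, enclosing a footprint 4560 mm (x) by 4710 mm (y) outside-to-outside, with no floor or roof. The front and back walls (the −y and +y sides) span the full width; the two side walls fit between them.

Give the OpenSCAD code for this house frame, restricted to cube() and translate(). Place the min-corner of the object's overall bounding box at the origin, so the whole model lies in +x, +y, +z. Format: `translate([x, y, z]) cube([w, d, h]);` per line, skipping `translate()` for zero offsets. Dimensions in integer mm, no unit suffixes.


cube([4560, 92, 2860]);
translate([0, 4618, 0]) cube([4560, 92, 2860]);
translate([0, 92, 0]) cube([92, 4526, 2860]);
translate([4468, 92, 0]) cube([92, 4526, 2860]);


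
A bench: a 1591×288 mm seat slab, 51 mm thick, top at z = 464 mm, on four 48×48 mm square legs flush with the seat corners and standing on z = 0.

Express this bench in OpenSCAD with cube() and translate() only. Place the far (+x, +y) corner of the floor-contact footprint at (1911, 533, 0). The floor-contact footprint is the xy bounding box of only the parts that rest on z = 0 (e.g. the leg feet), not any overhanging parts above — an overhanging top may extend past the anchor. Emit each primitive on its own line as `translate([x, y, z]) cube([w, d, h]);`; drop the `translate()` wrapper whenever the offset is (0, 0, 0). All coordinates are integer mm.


translate([320, 245, 413]) cube([1591, 288, 51]);
translate([320, 245, 0]) cube([48, 48, 413]);
translate([320, 485, 0]) cube([48, 48, 413]);
translate([1863, 245, 0]) cube([48, 48, 413]);
translate([1863, 485, 0]) cube([48, 48, 413]);


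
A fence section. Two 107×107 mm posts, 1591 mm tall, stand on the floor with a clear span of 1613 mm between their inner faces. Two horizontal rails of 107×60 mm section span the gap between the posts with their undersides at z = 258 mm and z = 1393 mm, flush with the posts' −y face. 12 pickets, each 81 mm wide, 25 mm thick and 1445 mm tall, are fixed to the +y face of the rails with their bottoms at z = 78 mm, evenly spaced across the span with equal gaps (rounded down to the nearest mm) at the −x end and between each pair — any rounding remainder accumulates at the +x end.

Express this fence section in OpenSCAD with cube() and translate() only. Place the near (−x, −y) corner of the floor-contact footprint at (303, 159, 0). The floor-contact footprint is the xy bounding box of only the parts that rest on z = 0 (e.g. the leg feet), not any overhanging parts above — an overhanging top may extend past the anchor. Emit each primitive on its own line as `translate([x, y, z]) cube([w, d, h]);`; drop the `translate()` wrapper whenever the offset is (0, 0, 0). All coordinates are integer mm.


translate([303, 159, 0]) cube([107, 107, 1591]);
translate([2023, 159, 0]) cube([107, 107, 1591]);
translate([410, 159, 258]) cube([1613, 107, 60]);
translate([410, 159, 1393]) cube([1613, 107, 60]);
translate([459, 266, 78]) cube([81, 25, 1445]);
translate([589, 266, 78]) cube([81, 25, 1445]);
translate([719, 266, 78]) cube([81, 25, 1445]);
translate([849, 266, 78]) cube([81, 25, 1445]);
translate([979, 266, 78]) cube([81, 25, 1445]);
translate([1109, 266, 78]) cube([81, 25, 1445]);
translate([1239, 266, 78]) cube([81, 25, 1445]);
translate([1369, 266, 78]) cube([81, 25, 1445]);
translate([1499, 266, 78]) cube([81, 25, 1445]);
translate([1629, 266, 78]) cube([81, 25, 1445]);
translate([1759, 266, 78]) cube([81, 25, 1445]);
translate([1889, 266, 78]) cube([81, 25, 1445]);


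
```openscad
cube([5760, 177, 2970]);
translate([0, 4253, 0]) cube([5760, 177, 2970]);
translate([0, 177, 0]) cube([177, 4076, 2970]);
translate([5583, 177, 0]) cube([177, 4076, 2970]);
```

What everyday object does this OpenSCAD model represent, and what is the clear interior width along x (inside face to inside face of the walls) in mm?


A house (or room) frame. The interior width is 5406 mm.

Four 2970 mm walls enclosing a rectangle with no floor or roof — a room or house frame. Outside width is 5760 mm and wall thickness is 177 mm, so the interior width is 5760 − 2 × 177 = 5406 mm.


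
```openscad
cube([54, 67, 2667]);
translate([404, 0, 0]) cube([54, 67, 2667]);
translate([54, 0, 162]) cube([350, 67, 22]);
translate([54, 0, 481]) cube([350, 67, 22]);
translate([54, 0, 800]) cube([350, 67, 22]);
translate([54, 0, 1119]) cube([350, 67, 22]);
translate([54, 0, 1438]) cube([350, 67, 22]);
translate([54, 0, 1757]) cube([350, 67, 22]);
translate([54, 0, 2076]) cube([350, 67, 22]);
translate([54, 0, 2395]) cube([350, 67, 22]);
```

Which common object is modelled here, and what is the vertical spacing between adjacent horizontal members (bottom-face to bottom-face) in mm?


A ladder. The rung spacing is 319 mm.

Two tall 54×67 posts with 8 short bars between them — a ladder. Adjacent rungs sit at z = 162 and z = 481, so the spacing is 481 − 162 = 319 mm.


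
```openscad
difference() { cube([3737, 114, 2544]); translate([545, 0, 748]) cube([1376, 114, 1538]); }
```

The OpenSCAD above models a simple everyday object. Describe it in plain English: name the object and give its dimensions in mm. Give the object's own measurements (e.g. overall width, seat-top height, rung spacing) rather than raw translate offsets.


A wall 3737 mm long (x), 114 mm thick (y), 2544 mm tall, with a rectangular window opening cut through it. The opening is 1376 mm wide and 1538 mm tall; its sill is at z = 748 mm and its near (−x) edge is 545 mm from the wall's −x end. The opening passes through the full wall thickness.


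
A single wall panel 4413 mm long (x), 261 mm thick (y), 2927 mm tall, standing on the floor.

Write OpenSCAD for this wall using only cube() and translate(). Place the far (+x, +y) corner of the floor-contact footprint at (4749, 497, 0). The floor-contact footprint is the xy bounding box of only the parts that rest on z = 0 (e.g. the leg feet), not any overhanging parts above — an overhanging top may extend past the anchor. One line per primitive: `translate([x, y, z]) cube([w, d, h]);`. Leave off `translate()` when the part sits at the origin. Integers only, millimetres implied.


translate([336, 236, 0]) cube([4413, 261, 2927]);


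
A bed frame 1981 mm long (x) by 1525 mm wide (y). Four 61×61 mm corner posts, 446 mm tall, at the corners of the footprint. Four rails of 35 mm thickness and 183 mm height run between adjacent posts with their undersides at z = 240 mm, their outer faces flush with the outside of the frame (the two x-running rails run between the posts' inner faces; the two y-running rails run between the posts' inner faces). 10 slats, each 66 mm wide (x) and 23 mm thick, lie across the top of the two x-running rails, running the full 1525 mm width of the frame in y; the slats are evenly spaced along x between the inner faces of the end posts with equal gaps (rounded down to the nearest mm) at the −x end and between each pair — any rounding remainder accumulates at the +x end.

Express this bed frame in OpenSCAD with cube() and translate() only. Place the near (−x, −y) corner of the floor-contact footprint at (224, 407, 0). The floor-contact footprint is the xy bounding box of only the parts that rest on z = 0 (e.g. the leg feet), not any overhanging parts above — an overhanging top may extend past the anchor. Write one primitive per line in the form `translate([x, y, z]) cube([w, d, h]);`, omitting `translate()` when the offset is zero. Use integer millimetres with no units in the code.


translate([224, 407, 0]) cube([61, 61, 446]);
translate([224, 1871, 0]) cube([61, 61, 446]);
translate([2144, 407, 0]) cube([61, 61, 446]);
translate([2144, 1871, 0]) cube([61, 61, 446]);
translate([285, 407, 240]) cube([1859, 35, 183]);
translate([285, 1897, 240]) cube([1859, 35, 183]);
translate([224, 468, 240]) cube([35, 1403, 183]);
translate([2170, 468, 240]) cube([35, 1403, 183]);
translate([394, 407, 423]) cube([66, 1525, 23]);
translate([569, 407, 423]) cube([66, 1525, 23]);
translate([744, 407, 423]) cube([66, 1525, 23]);
translate([919, 407, 423]) cube([66, 1525, 23]);
translate([1094, 407, 423]) cube([66, 1525, 23]);
translate([1269, 407, 423]) cube([66, 1525, 23]);
translate([1444, 407, 423]) cube([66, 1525, 23]);
translate([1619, 407, 423]) cube([66, 1525, 23]);
translate([1794, 407, 423]) cube([66, 1525, 23]);
translate([1969, 407, 423]) cube([66, 1525, 23]);


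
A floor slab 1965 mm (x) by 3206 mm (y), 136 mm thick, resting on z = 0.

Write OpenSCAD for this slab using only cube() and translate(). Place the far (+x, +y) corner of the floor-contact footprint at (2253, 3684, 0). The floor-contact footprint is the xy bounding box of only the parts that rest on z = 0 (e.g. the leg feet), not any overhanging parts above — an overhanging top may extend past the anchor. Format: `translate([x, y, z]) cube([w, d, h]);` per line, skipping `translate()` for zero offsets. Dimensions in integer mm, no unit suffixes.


translate([288, 478, 0]) cube([1965, 3206, 136]);


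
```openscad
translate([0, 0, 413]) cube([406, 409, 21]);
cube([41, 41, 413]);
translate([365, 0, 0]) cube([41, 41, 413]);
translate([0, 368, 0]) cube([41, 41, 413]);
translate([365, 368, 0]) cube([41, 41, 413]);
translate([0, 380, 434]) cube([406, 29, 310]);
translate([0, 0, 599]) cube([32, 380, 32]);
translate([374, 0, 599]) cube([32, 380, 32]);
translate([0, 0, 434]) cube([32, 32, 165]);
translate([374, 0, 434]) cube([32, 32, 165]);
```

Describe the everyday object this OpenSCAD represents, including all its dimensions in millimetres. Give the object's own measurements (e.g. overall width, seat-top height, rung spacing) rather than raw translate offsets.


A chair. The seat is a 406×409×21 mm slab with its top at z = 434 mm, on four 41×41 mm corner legs (flush with the seat edges, standing on z = 0). A flat backrest 29 mm thick, 310 mm tall, spans the full seat width and rises from the seat top along its +y edge, rear face flush with the rear of the seat. Two armrests of 32×32 mm section run along each side from the seat's front edge to the front of the backrest, top faces 197 mm above the seat top and outer faces flush with the seat's x-edges; a 32×32 mm post under the front of each armrest stands on the seat at the front corner.


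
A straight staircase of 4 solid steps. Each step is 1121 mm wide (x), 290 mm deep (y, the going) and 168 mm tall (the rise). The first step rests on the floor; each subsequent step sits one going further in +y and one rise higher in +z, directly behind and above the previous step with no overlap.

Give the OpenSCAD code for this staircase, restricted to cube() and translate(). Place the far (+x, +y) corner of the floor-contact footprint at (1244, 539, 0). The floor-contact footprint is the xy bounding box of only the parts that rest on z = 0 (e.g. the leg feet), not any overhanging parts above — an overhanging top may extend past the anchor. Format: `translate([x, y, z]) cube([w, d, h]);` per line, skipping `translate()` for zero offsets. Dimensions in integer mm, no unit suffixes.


translate([123, 249, 0]) cube([1121, 290, 168]);
translate([123, 539, 168]) cube([1121, 290, 168]);
translate([123, 829, 336]) cube([1121, 290, 168]);
translate([123, 1119, 504]) cube([1121, 290, 168]);


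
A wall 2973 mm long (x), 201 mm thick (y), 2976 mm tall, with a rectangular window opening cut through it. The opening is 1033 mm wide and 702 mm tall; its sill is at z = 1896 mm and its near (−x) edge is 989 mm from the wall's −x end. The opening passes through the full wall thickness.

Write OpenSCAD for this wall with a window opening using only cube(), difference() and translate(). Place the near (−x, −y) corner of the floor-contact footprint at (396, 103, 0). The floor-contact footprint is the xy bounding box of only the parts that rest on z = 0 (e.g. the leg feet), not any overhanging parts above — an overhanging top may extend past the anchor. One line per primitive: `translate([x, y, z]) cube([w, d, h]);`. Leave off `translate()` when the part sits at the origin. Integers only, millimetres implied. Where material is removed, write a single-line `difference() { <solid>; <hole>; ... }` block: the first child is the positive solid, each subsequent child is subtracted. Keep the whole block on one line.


difference() { translate([396, 103, 0]) cube([2973, 201, 2976]); translate([1385, 103, 1896]) cube([1033, 201, 702]); }


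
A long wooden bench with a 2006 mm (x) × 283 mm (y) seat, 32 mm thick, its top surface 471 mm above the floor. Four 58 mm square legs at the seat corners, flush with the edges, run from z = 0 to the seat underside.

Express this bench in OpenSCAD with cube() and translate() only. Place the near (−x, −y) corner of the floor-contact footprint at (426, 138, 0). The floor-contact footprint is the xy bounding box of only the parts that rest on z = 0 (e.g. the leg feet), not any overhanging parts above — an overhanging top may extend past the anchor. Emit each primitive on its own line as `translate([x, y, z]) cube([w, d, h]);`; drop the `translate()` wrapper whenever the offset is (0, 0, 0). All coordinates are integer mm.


translate([426, 138, 439]) cube([2006, 283, 32]);
translate([426, 138, 0]) cube([58, 58, 439]);
translate([426, 363, 0]) cube([58, 58, 439]);
translate([2374, 138, 0]) cube([58, 58, 439]);
translate([2374, 363, 0]) cube([58, 58, 439]);


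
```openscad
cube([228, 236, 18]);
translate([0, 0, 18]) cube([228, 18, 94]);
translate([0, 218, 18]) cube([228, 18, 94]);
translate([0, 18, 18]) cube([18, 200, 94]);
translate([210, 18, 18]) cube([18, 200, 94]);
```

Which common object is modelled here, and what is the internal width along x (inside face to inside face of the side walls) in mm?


An open box. The internal width is 192 mm.

A 228×236 base slab with four walls standing on it — an open box. The base is 228 mm wide and the walls are 18 mm thick, so the internal width is 228 − 2 × 18 = 192 mm.


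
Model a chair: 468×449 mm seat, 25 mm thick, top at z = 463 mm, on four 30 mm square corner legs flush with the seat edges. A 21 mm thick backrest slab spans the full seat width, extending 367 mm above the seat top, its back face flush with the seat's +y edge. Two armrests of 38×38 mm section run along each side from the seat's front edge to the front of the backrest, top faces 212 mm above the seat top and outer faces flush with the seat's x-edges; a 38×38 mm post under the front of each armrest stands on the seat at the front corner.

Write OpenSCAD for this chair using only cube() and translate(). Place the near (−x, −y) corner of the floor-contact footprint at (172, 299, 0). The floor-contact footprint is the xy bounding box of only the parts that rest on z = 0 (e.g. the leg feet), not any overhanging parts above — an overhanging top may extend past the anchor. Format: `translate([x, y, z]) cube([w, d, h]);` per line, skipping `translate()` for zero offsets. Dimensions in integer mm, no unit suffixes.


// leg_h = 463 - 25 = 438
// arm post h = 212 - 38 = 174
translate([172, 299, 438]) cube([468, 449, 25]);
translate([172, 299, 0]) cube([30, 30, 438]);
translate([610, 299, 0]) cube([30, 30, 438]);
translate([172, 718, 0]) cube([30, 30, 438]);
translate([610, 718, 0]) cube([30, 30, 438]);
translate([172, 727, 463]) cube([468, 21, 367]);
translate([172, 299, 637]) cube([38, 428, 38]);
translate([602, 299, 637]) cube([38, 428, 38]);
translate([172, 299, 463]) cube([38, 38, 174]);
translate([602, 299, 463]) cube([38, 38, 174]);


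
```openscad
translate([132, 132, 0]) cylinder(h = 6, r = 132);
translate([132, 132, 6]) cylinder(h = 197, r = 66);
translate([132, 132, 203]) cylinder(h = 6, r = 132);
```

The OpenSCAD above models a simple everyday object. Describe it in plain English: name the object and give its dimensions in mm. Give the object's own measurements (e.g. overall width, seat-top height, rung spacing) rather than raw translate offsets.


A spool: two coaxial disc flanges of radius 132 mm and thickness 6 mm, joined by a core cylinder of radius 66 mm and height 197 mm. The lower flange rests on z = 0 and the three cylinders share a vertical axis.


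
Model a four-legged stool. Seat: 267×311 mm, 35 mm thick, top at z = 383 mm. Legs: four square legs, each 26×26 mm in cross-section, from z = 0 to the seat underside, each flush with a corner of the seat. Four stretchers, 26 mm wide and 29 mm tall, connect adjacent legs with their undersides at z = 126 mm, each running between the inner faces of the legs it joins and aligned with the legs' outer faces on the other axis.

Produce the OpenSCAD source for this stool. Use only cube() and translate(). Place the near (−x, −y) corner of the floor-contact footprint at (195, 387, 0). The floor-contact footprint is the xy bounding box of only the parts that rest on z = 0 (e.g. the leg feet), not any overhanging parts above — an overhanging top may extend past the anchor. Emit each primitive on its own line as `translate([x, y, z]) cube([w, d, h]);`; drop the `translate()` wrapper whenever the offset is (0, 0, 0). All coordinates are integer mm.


// leg_h = 383 - 35 = 348
// stretcher span = 267 - 2*26 = 215
translate([195, 387, 348]) cube([267, 311, 35]);
translate([195, 387, 0]) cube([26, 26, 348]);
translate([436, 387, 0]) cube([26, 26, 348]);
translate([195, 672, 0]) cube([26, 26, 348]);
translate([436, 672, 0]) cube([26, 26, 348]);
translate([221, 387, 126]) cube([215, 26, 29]);
translate([221, 672, 126]) cube([215, 26, 29]);
translate([195, 413, 126]) cube([26, 259, 29]);
translate([436, 413, 126]) cube([26, 259, 29]);


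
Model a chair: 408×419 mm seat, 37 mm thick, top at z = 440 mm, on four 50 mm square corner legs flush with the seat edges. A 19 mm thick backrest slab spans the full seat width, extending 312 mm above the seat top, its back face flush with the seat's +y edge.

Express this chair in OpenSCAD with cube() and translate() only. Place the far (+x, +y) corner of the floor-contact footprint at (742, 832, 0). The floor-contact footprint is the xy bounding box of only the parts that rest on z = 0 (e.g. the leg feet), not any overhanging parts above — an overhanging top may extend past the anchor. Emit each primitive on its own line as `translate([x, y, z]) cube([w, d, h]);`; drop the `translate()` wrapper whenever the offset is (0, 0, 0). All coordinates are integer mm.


translate([334, 413, 403]) cube([408, 419, 37]);
translate([334, 413, 0]) cube([50, 50, 403]);
translate([692, 413, 0]) cube([50, 50, 403]);
translate([334, 782, 0]) cube([50, 50, 403]);
translate([692, 782, 0]) cube([50, 50, 403]);
translate([334, 813, 440]) cube([408, 19, 312]);


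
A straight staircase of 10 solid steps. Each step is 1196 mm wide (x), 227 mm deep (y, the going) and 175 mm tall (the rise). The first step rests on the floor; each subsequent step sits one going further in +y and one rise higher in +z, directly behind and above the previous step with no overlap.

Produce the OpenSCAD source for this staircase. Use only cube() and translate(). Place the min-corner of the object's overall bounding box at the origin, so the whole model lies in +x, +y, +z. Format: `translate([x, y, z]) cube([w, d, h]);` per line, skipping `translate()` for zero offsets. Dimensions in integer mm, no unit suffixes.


cube([1196, 227, 175]);
translate([0, 227, 175]) cube([1196, 227, 175]);
translate([0, 454, 350]) cube([1196, 227, 175]);
translate([0, 681, 525]) cube([1196, 227, 175]);
translate([0, 908, 700]) cube([1196, 227, 175]);
translate([0, 1135, 875]) cube([1196, 227, 175]);
translate([0, 1362, 1050]) cube([1196, 227, 175]);
translate([0, 1589, 1225]) cube([1196, 227, 175]);
translate([0, 1816, 1400]) cube([1196, 227, 175]);
translate([0, 2043, 1575]) cube([1196, 227, 175]);


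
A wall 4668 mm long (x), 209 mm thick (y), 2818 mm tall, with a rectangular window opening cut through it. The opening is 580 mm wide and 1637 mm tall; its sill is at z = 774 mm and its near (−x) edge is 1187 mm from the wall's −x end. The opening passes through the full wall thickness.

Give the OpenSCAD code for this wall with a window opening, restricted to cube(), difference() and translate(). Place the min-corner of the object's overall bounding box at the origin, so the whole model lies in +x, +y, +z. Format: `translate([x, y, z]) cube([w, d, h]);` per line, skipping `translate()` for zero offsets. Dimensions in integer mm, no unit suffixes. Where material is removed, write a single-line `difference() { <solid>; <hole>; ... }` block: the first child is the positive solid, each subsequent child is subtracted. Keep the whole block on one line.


difference() { cube([4668, 209, 2818]); translate([1187, 0, 774]) cube([580, 209, 1637]); }


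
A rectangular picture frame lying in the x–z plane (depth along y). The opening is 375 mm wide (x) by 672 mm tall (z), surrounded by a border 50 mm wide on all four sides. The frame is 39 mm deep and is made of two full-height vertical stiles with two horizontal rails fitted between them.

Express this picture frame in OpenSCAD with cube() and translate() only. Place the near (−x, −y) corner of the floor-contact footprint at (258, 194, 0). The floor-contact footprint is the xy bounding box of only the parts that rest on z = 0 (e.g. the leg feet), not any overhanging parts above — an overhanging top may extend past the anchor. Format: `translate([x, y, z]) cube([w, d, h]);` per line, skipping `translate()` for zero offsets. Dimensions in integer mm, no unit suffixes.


translate([258, 194, 0]) cube([50, 39, 772]);
translate([683, 194, 0]) cube([50, 39, 772]);
translate([308, 194, 0]) cube([375, 39, 50]);
translate([308, 194, 722]) cube([375, 39, 50]);


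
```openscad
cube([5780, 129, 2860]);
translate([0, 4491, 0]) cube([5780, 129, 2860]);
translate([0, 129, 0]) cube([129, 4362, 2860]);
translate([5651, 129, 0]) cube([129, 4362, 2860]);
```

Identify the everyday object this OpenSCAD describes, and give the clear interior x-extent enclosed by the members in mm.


A house (or room) frame. The interior width is 5522 mm.

Four 2860 mm walls enclosing a rectangle with no floor or roof — a room or house frame. Outside width is 5780 mm and wall thickness is 129 mm, so the interior width is 5780 − 2 × 129 = 5522 mm.


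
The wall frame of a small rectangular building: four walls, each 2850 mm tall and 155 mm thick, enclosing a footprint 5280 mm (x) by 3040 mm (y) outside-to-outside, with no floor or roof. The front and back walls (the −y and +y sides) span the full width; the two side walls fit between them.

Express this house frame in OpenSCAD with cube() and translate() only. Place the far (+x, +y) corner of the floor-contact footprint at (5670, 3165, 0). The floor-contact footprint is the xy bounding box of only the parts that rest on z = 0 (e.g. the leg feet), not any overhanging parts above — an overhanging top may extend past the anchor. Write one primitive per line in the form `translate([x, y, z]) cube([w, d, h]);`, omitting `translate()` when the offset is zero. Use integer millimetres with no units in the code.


translate([390, 125, 0]) cube([5280, 155, 2850]);
translate([390, 3010, 0]) cube([5280, 155, 2850]);
translate([390, 280, 0]) cube([155, 2730, 2850]);
translate([5515, 280, 0]) cube([155, 2730, 2850]);


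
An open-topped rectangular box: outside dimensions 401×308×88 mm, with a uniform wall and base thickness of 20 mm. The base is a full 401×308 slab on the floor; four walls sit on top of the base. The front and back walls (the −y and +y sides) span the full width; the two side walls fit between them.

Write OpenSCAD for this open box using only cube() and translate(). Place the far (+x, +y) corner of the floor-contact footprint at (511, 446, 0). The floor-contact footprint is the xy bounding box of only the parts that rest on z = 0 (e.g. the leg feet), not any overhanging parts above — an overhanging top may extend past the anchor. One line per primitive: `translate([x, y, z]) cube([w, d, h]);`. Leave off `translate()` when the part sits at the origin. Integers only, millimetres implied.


translate([110, 138, 0]) cube([401, 308, 20]);
translate([110, 138, 20]) cube([401, 20, 68]);
translate([110, 426, 20]) cube([401, 20, 68]);
translate([110, 158, 20]) cube([20, 268, 68]);
translate([491, 158, 20]) cube([20, 268, 68]);


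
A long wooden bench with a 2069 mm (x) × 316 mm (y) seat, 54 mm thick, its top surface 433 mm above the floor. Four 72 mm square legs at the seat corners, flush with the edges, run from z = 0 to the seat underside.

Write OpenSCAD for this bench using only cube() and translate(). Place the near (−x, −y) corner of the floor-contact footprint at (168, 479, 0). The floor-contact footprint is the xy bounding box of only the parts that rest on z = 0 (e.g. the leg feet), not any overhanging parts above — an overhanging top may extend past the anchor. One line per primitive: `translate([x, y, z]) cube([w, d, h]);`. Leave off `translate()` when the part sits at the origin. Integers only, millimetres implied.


translate([168, 479, 379]) cube([2069, 316, 54]);
translate([168, 479, 0]) cube([72, 72, 379]);
translate([168, 723, 0]) cube([72, 72, 379]);
translate([2165, 479, 0]) cube([72, 72, 379]);
translate([2165, 723, 0]) cube([72, 72, 379]);


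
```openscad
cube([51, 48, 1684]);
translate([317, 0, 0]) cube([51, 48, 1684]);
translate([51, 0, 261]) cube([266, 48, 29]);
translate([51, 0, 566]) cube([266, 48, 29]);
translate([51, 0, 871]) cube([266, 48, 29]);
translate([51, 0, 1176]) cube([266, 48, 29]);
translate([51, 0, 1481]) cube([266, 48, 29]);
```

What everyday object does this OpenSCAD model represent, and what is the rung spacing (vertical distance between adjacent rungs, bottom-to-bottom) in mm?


A ladder. The rung spacing is 305 mm.

Two tall 51×48 posts with 5 short bars between them — a ladder. Adjacent rungs sit at z = 261 and z = 566, so the spacing is 566 − 261 = 305 mm.


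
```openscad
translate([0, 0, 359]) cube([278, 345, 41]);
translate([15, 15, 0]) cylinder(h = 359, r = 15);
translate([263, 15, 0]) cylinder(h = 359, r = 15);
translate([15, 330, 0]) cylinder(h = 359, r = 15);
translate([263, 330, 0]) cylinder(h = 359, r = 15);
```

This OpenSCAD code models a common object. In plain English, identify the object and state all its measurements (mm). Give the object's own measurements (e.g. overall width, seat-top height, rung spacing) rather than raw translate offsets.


A four-legged stool. The seat is a 278×345×41 mm slab whose top surface is at z = 400 mm; four round legs, each 30 mm in diameter, run from the floor (z = 0) to the underside of the seat, each leg's axis is inset half a diameter from the nearest pair of seat edges (so the leg's bounding box is flush with the corner).


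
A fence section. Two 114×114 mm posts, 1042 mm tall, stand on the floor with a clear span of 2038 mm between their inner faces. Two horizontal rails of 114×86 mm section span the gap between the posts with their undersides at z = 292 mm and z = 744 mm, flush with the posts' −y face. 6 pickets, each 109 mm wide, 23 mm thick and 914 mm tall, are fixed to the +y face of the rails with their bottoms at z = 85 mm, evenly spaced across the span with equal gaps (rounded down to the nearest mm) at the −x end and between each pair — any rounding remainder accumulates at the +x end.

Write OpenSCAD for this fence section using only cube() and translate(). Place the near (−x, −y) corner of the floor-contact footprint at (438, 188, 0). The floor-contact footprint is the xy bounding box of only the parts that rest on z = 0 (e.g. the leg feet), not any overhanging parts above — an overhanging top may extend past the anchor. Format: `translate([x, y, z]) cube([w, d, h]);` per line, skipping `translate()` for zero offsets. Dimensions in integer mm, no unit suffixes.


translate([438, 188, 0]) cube([114, 114, 1042]);
translate([2590, 188, 0]) cube([114, 114, 1042]);
translate([552, 188, 292]) cube([2038, 114, 86]);
translate([552, 188, 744]) cube([2038, 114, 86]);
translate([749, 302, 85]) cube([109, 23, 914]);
translate([1055, 302, 85]) cube([109, 23, 914]);
translate([1361, 302, 85]) cube([109, 23, 914]);
translate([1667, 302, 85]) cube([109, 23, 914]);
translate([1973, 302, 85]) cube([109, 23, 914]);
translate([2279, 302, 85]) cube([109, 23, 914]);


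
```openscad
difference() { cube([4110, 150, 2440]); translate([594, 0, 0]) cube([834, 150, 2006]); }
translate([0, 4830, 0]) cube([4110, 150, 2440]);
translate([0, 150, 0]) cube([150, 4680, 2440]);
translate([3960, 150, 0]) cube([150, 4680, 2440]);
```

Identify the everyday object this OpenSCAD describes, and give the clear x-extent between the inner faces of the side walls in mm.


A single room. The interior width is 3810 mm.

Four walls enclosing a rectangle with a door in the front wall — a room. Outside width 4110 minus two 150 mm walls gives 3810 mm.


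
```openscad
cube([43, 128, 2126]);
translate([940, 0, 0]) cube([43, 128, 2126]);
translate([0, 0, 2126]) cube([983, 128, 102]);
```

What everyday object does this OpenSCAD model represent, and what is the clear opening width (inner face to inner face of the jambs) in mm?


A door frame. The clear opening width is 897 mm.

Two 2126 mm tall posts with a header on top — a door frame. The left jamb is 43 mm wide at x = 0; the right jamb starts at x = 940. The clear opening is 940 − 43 = 897 mm.


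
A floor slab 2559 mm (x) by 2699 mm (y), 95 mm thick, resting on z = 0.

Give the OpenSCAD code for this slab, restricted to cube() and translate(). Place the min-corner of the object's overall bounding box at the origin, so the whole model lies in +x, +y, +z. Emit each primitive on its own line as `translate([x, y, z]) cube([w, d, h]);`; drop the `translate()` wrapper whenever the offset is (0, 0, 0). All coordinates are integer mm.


cube([2559, 2699, 95]);


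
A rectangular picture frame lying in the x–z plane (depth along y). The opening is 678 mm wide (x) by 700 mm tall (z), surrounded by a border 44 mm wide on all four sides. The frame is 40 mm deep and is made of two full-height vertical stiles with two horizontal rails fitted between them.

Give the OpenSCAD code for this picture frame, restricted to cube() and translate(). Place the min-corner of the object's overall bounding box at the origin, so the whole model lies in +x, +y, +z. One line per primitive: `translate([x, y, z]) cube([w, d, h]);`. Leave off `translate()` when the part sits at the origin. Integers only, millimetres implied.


cube([44, 40, 788]);
translate([722, 0, 0]) cube([44, 40, 788]);
translate([44, 0, 0]) cube([678, 40, 44]);
translate([44, 0, 744]) cube([678, 40, 44]);


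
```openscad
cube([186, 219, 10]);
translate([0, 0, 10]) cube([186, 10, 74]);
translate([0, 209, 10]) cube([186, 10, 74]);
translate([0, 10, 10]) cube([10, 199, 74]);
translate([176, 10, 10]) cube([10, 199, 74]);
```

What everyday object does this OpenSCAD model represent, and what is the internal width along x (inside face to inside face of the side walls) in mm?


An open box. The internal width is 166 mm.

A 186×219 base slab with four walls standing on it — an open box. The base is 186 mm wide and the walls are 10 mm thick, so the internal width is 186 − 2 × 10 = 166 mm.


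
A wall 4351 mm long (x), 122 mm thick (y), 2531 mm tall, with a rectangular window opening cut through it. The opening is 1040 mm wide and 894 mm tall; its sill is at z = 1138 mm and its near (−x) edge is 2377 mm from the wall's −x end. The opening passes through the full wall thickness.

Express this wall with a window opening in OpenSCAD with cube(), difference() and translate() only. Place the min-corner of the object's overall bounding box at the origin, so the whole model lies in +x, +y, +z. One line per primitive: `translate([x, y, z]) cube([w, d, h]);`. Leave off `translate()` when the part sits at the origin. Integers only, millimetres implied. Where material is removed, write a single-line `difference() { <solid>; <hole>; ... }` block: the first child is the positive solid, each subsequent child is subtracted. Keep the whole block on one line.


difference() { cube([4351, 122, 2531]); translate([2377, 0, 1138]) cube([1040, 122, 894]); }


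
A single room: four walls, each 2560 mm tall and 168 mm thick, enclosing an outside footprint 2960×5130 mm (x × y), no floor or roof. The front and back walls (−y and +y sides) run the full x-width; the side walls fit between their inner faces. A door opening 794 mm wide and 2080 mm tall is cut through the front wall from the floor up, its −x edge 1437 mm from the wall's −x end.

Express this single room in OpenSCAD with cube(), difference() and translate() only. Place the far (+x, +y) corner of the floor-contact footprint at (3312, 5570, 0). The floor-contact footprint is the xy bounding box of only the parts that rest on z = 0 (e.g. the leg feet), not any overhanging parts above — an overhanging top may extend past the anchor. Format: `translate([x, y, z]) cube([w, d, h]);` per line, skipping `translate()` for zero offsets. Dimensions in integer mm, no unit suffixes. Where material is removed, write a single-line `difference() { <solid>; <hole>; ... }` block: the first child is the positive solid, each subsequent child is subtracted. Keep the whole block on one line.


difference() { translate([352, 440, 0]) cube([2960, 168, 2560]); translate([1789, 440, 0]) cube([794, 168, 2080]); }
translate([352, 5402, 0]) cube([2960, 168, 2560]);
translate([352, 608, 0]) cube([168, 4794, 2560]);
translate([3144, 608, 0]) cube([168, 4794, 2560]);


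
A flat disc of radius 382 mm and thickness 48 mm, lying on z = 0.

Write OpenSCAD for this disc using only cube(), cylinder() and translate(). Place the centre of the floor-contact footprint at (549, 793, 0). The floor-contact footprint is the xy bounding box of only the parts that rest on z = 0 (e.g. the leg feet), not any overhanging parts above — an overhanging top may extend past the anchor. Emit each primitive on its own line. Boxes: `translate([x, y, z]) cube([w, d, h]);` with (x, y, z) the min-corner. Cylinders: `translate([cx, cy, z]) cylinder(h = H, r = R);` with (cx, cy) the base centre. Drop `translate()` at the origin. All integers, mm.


translate([549, 793, 0]) cylinder(h = 48, r = 382);
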